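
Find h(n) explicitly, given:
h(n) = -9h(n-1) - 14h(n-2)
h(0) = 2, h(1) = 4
Characteristic equation: x² + 9x + 14 = 0, which factors as (x - (-2))(x - (-7)) = 0.
Roots r₁ = -2, r₂ = -7 (distinct).
General solution: h(n) = A·(-2)^n + B·(-7)^n.
From h(0) = 2: A + B = 2.
From h(1) = 4: -2A - 7B = 4.
Solving: A = \frac{18}{5}, B = - \frac{8}{5}.
So h(n) = \frac{18 \left(-2\right)^{n}}{5} - \frac{8 \left(-7\right)^{n}}{5}.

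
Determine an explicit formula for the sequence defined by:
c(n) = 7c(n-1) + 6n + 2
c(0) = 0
First-order linear with linear forcing.
Homogeneous solution: c_h(n) = A·(7)^n.
Try particular c_p(n) = pn + q. Substituting:
  pn + q = 7(p(n-1) + q) + 6n + 2.
Matching the n-coefficient: p = 7p + 6 ⇒ p = -1.
Matching constants: q = -7p + 7q + 2 ⇒ q = - \frac{3}{2}.
General: c(n) = A·(7)^n - n - \frac{3}{2}.
Apply c(0) = 0: A - \frac{3}{2} = 0 ⇒ A = \frac{3}{2}.
So c(n) = \frac{3 \cdot 7^{n}}{2} - n - \frac{3}{2}.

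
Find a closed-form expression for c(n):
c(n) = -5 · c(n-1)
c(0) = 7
Pure geometric recurrence with ratio -5.
By induction c(n) = c(0) · (-5)^n = 7 \left(-5\right)^{n}.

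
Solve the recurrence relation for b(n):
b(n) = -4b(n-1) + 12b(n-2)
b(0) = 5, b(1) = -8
Characteristic equation: x² + 4x - 12 = 0, which factors as (x - (2))(x - (-6)) = 0.
Roots r₁ = 2, r₂ = -6 (distinct).
General solution: b(n) = A·(2)^n + B·(-6)^n.
From b(0) = 5: A + B = 5.
From b(1) = -8: 2A - 6B = -8.
Solving: A = \frac{11}{4}, B = \frac{9}{4}.
So b(n) = \frac{9 \left(-6\right)^{n}}{4} + \frac{11 \cdot 2^{n}}{4}.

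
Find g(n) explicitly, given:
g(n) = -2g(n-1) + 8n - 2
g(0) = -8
First-order linear with linear forcing.
Homogeneous solution: g_h(n) = A·(-2)^n.
Try particular g_p(n) = pn + q. Substituting:
  pn + q = -2(p(n-1) + q) + 8n - 2.
Matching the n-coefficient: p = -2p + 8 ⇒ p = \frac{8}{3}.
Matching constants: q = 2p - 2q - 2 ⇒ q = \frac{10}{9}.
General: g(n) = A·(-2)^n + \frac{8 n}{3} + \frac{10}{9}.
Apply g(0) = -8: A + \frac{10}{9} = -8 ⇒ A = - \frac{82}{9}.
So g(n) = - \frac{82 \left(-2\right)^{n}}{9} + \frac{8 n}{3} + \frac{10}{9}.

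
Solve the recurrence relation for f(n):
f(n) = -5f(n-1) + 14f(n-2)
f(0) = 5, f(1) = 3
Characteristic equation: x² + 5x - 14 = 0, which factors as (x - (-7))(x - (2)) = 0.
Roots r₁ = -7, r₂ = 2 (distinct).
General solution: f(n) = A·(-7)^n + B·(2)^n.
From f(0) = 5: A + B = 5.
From f(1) = 3: -7A + 2B = 3.
Solving: A = \frac{7}{9}, B = \frac{38}{9}.
So f(n) = \frac{7 \left(-7\right)^{n}}{9} + \frac{38 \cdot 2^{n}}{9}.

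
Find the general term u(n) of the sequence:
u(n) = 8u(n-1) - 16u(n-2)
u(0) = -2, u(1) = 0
Characteristic equation: x² - 8x + 16 = 0, which is (x - (4))².
Repeated root r = 4.
General solution: u(n) = (A + Bn)·(4)^n.
From u(0) = -2: A = -2.
From u(1) = 0: (A + B)·(4) = 0 ⇒ B = 2.
So u(n) = \left(2 n - 2\right) \cdot (4)^n.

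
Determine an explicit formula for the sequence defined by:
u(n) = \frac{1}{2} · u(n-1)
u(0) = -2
Pure geometric recurrence with ratio \frac{1}{2}.
By induction u(n) = u(0) · (\frac{1}{2})^n = - 2 \cdot 2^{- n}.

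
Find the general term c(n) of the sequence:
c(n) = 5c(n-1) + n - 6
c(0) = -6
First-order linear with linear forcing.
Homogeneous solution: c_h(n) = A·(5)^n.
Try particular c_p(n) = pn + q. Substituting:
  pn + q = 5(p(n-1) + q) + n - 6.
Matching the n-coefficient: p = 5p + 1 ⇒ p = - \frac{1}{4}.
Matching constants: q = -5p + 5q - 6 ⇒ q = \frac{19}{16}.
General: c(n) = A·(5)^n - \frac{n}{4} + \frac{19}{16}.
Apply c(0) = -6: A + \frac{19}{16} = -6 ⇒ A = - \frac{115}{16}.
So c(n) = - \frac{115 \cdot 5^{n}}{16} - \frac{n}{4} + \frac{19}{16}.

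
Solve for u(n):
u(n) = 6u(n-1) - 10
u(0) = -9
First-order linear non-homogeneous.
Homogeneous solution: u_h(n) = A·(6)^n.
Try constant particular solution u_p = K: K = 6K - 10 ⇒ K = 2.
General: u(n) = A·(6)^n + 2.
Apply u(0) = -9: A + 2 = -9 ⇒ A = -11.
So u(n) = 2 - 11 \cdot 6^{n}.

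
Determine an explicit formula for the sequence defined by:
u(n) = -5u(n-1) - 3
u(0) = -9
First-order linear non-homogeneous.
Homogeneous solution: u_h(n) = A·(-5)^n.
Try constant particular solution u_p = K: K = -5K - 3 ⇒ K = - \frac{1}{2}.
General: u(n) = A·(-5)^n - \frac{1}{2}.
Apply u(0) = -9: A - \frac{1}{2} = -9 ⇒ A = - \frac{17}{2}.
So u(n) = - \frac{17 \left(-5\right)^{n}}{2} - \frac{1}{2}.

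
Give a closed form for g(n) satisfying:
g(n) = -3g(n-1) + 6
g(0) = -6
First-order linear non-homogeneous.
Homogeneous solution: g_h(n) = A·(-3)^n.
Try constant particular solution g_p = K: K = -3K + 6 ⇒ K = \frac{3}{2}.
General: g(n) = A·(-3)^n + \frac{3}{2}.
Apply g(0) = -6: A + \frac{3}{2} = -6 ⇒ A = - \frac{15}{2}.
So g(n) = \frac{3}{2} - \frac{15 \left(-3\right)^{n}}{2}.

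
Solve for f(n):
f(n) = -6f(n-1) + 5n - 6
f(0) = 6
First-order linear with linear forcing.
Homogeneous solution: f_h(n) = A·(-6)^n.
Try particular f_p(n) = pn + q. Substituting:
  pn + q = -6(p(n-1) + q) + 5n - 6.
Matching the n-coefficient: p = -6p + 5 ⇒ p = \frac{5}{7}.
Matching constants: q = 6p - 6q - 6 ⇒ q = - \frac{12}{49}.
General: f(n) = A·(-6)^n + \frac{5 n}{7} - \frac{12}{49}.
Apply f(0) = 6: A - \frac{12}{49} = 6 ⇒ A = \frac{306}{49}.
So f(n) = \frac{306 \left(-6\right)^{n}}{49} + \frac{5 n}{7} - \frac{12}{49}.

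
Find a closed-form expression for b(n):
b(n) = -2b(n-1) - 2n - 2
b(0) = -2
First-order linear with linear forcing.
Homogeneous solution: b_h(n) = A·(-2)^n.
Try particular b_p(n) = pn + q. Substituting:
  pn + q = -2(p(n-1) + q) - 2n - 2.
Matching the n-coefficient: p = -2p - 2 ⇒ p = - \frac{2}{3}.
Matching constants: q = 2p - 2q - 2 ⇒ q = - \frac{10}{9}.
General: b(n) = A·(-2)^n - \frac{2 n}{3} - \frac{10}{9}.
Apply b(0) = -2: A - \frac{10}{9} = -2 ⇒ A = - \frac{8}{9}.
So b(n) = - \frac{8 \left(-2\right)^{n}}{9} - \frac{2 n}{3} - \frac{10}{9}.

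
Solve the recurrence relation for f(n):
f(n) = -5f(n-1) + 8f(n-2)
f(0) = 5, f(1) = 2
Characteristic equation: x² + 5x - 8 = 0.
Discriminant Δ = (-5)² + 4·(8) = 57.
Roots r₁,₂ = (-5 ± √57)/2, so r₁ = - \frac{5}{2} + \frac{\sqrt{57}}{2}, r₂ = - \frac{\sqrt{57}}{2} - \frac{5}{2}.
General solution: f(n) = A·r₁^n + B·r₂^n.
From the initial conditions, A + B = 5 and r₁A + r₂B = 2.
Since r₁ - r₂ = √57: A = (2 - (5)r₂)/√57 = \frac{29 \sqrt{57}}{114} + \frac{5}{2}, and B = 5 - A = \frac{5}{2} - \frac{29 \sqrt{57}}{114}.
So f(n) = \left(\frac{29 \sqrt{57}}{114} + \frac{5}{2}\right)\left(- \frac{5}{2} + \frac{\sqrt{57}}{2}\right)^n + \left(\frac{5}{2} - \frac{29 \sqrt{57}}{114}\right)\left(- \frac{\sqrt{57}}{2} - \frac{5}{2}\right)^n.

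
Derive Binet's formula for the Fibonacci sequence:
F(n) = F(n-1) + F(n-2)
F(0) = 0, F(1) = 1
This is the Fibonacci sequence.
Characteristic equation: x² - x - 1 = 0; roots r₁ = \frac{1}{2} + \frac{\sqrt{5}}{2}, r₂ = \frac{1}{2} - \frac{\sqrt{5}}{2}.
General: F(n) = A·r₁^n + B·r₂^n. Solving with F(0)=0, F(1)=1 gives A = \frac{\sqrt{5}}{5}, B = - \frac{\sqrt{5}}{5}.
So F(n) = \frac{2^{- n} \sqrt{5} \left(- \left(1 - \sqrt{5}\right)^{n} + \left(1 + \sqrt{5}\right)^{n}\right)}{5}.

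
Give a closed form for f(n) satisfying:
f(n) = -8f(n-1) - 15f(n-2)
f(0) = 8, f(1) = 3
Characteristic equation: x² + 8x + 15 = 0, which factors as (x - (-5))(x - (-3)) = 0.
Roots r₁ = -5, r₂ = -3 (distinct).
General solution: f(n) = A·(-5)^n + B·(-3)^n.
From f(0) = 8: A + B = 8.
From f(1) = 3: -5A - 3B = 3.
Solving: A = - \frac{27}{2}, B = \frac{43}{2}.
So f(n) = \frac{43 \left(-3\right)^{n}}{2} - \frac{27 \left(-5\right)^{n}}{2}.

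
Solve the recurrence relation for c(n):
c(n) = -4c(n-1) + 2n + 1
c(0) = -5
First-order linear with linear forcing.
Homogeneous solution: c_h(n) = A·(-4)^n.
Try particular c_p(n) = pn + q. Substituting:
  pn + q = -4(p(n-1) + q) + 2n + 1.
Matching the n-coefficient: p = -4p + 2 ⇒ p = \frac{2}{5}.
Matching constants: q = 4p - 4q + 1 ⇒ q = \frac{13}{25}.
General: c(n) = A·(-4)^n + \frac{2 n}{5} + \frac{13}{25}.
Apply c(0) = -5: A + \frac{13}{25} = -5 ⇒ A = - \frac{138}{25}.
So c(n) = - \frac{138 \left(-4\right)^{n}}{25} + \frac{2 n}{5} + \frac{13}{25}.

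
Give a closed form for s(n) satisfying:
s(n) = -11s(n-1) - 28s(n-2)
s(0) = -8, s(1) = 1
Characteristic equation: x² + 11x + 28 = 0, which factors as (x - (-4))(x - (-7)) = 0.
Roots r₁ = -4, r₂ = -7 (distinct).
General solution: s(n) = A·(-4)^n + B·(-7)^n.
From s(0) = -8: A + B = -8.
From s(1) = 1: -4A - 7B = 1.
Solving: A = - \frac{55}{3}, B = \frac{31}{3}.
So s(n) = - \frac{55 \left(-4\right)^{n}}{3} + \frac{31 \left(-7\right)^{n}}{3}.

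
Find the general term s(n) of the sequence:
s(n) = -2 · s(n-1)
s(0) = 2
Pure geometric recurrence with ratio -2.
By induction s(n) = s(0) · (-2)^n = 2 \left(-2\right)^{n}.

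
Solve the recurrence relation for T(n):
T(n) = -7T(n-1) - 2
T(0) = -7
First-order linear non-homogeneous.
Homogeneous solution: T_h(n) = A·(-7)^n.
Try constant particular solution T_p = K: K = -7K - 2 ⇒ K = - \frac{1}{4}.
General: T(n) = A·(-7)^n - \frac{1}{4}.
Apply T(0) = -7: A - \frac{1}{4} = -7 ⇒ A = - \frac{27}{4}.
So T(n) = - \frac{27 \left(-7\right)^{n}}{4} - \frac{1}{4}.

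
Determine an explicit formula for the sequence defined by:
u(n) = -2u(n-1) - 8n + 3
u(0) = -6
First-order linear with linear forcing.
Homogeneous solution: u_h(n) = A·(-2)^n.
Try particular u_p(n) = pn + q. Substituting:
  pn + q = -2(p(n-1) + q) - 8n + 3.
Matching the n-coefficient: p = -2p - 8 ⇒ p = - \frac{8}{3}.
Matching constants: q = 2p - 2q + 3 ⇒ q = - \frac{7}{9}.
General: u(n) = A·(-2)^n - \frac{8 n}{3} - \frac{7}{9}.
Apply u(0) = -6: A - \frac{7}{9} = -6 ⇒ A = - \frac{47}{9}.
So u(n) = - \frac{47 \left(-2\right)^{n}}{9} - \frac{8 n}{3} - \frac{7}{9}.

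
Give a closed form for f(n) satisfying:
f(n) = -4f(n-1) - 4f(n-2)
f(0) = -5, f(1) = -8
Characteristic equation: x² + 4x + 4 = 0, which is (x - (-2))².
Repeated root r = -2.
General solution: f(n) = (A + Bn)·(-2)^n.
From f(0) = -5: A = -5.
From f(1) = -8: (A + B)·(-2) = -8 ⇒ B = 9.
So f(n) = \left(9 n - 5\right) \cdot (-2)^n.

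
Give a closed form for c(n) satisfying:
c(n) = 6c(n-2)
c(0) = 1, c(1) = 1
Characteristic equation: x² - 6 = 0.
Discriminant Δ = (0)² + 4·(6) = 24.
Roots r₁,₂ = (0 ± √24)/2, so r₁ = \sqrt{6}, r₂ = - \sqrt{6}.
General solution: c(n) = A·r₁^n + B·r₂^n.
From the initial conditions, A + B = 1 and r₁A + r₂B = 1.
Since r₁ - r₂ = √24: A = (1 - (1)r₂)/√24 = \frac{\sqrt{6}}{12} + \frac{1}{2}, and B = 1 - A = \frac{1}{2} - \frac{\sqrt{6}}{12}.
So c(n) = \left(\frac{\sqrt{6}}{12} + \frac{1}{2}\right)\left(\sqrt{6}\right)^n + \left(\frac{1}{2} - \frac{\sqrt{6}}{12}\right)\left(- \sqrt{6}\right)^n.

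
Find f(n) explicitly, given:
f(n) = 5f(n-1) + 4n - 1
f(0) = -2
First-order linear with linear forcing.
Homogeneous solution: f_h(n) = A·(5)^n.
Try particular f_p(n) = pn + q. Substituting:
  pn + q = 5(p(n-1) + q) + 4n - 1.
Matching the n-coefficient: p = 5p + 4 ⇒ p = -1.
Matching constants: q = -5p + 5q - 1 ⇒ q = -1.
General: f(n) = A·(5)^n - n - 1.
Apply f(0) = -2: A - 1 = -2 ⇒ A = -1.
So f(n) = - 5^{n} - n - 1.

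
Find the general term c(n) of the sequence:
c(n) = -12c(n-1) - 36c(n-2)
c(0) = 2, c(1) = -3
Characteristic equation: x² + 12x + 36 = 0, which is (x - (-6))².
Repeated root r = -6.
General solution: c(n) = (A + Bn)·(-6)^n.
From c(0) = 2: A = 2.
From c(1) = -3: (A + B)·(-6) = -3 ⇒ B = - \frac{3}{2}.
So c(n) = \left(2 - \frac{3 n}{2}\right) \cdot (-6)^n.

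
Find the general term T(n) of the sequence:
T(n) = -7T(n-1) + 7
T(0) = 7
First-order linear non-homogeneous.
Homogeneous solution: T_h(n) = A·(-7)^n.
Try constant particular solution T_p = K: K = -7K + 7 ⇒ K = \frac{7}{8}.
General: T(n) = A·(-7)^n + \frac{7}{8}.
Apply T(0) = 7: A + \frac{7}{8} = 7 ⇒ A = \frac{49}{8}.
So T(n) = \frac{49 \left(-7\right)^{n}}{8} + \frac{7}{8}.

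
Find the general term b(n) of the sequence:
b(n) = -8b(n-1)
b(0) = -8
This is a homogeneous first-order recurrence with ratio -8.
By induction b(n) = b(0) · (-8)^n = - 8 \left(-8\right)^{n}.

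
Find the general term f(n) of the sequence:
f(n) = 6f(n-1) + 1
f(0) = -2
First-order linear non-homogeneous.
Homogeneous solution: f_h(n) = A·(6)^n.
Try constant particular solution f_p = K: K = 6K + 1 ⇒ K = - \frac{1}{5}.
General: f(n) = A·(6)^n - \frac{1}{5}.
Apply f(0) = -2: A - \frac{1}{5} = -2 ⇒ A = - \frac{9}{5}.
So f(n) = - \frac{9 \cdot 6^{n}}{5} - \frac{1}{5}.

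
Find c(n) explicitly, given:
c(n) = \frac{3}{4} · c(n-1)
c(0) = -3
Pure geometric recurrence with ratio \frac{3}{4}.
By induction c(n) = c(0) · (\frac{3}{4})^n = - 3 \left(\frac{3}{4}\right)^{n}.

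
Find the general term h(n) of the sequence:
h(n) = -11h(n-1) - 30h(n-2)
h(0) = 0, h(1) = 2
Characteristic equation: x² + 11x + 30 = 0, which factors as (x - (-5))(x - (-6)) = 0.
Roots r₁ = -5, r₂ = -6 (distinct).
General solution: h(n) = A·(-5)^n + B·(-6)^n.
From h(0) = 0: A + B = 0.
From h(1) = 2: -5A - 6B = 2.
Solving: A = 2, B = -2.
So h(n) = 2 \left(-5\right)^{n} - 2 \left(-6\right)^{n}.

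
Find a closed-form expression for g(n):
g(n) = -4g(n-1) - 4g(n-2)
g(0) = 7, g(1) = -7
Characteristic equation: x² + 4x + 4 = 0, which is (x - (-2))².
Repeated root r = -2.
General solution: g(n) = (A + Bn)·(-2)^n.
From g(0) = 7: A = 7.
From g(1) = -7: (A + B)·(-2) = -7 ⇒ B = - \frac{7}{2}.
So g(n) = \left(7 - \frac{7 n}{2}\right) \cdot (-2)^n.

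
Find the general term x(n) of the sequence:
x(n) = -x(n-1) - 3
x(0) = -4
First-order linear non-homogeneous.
Homogeneous solution: x_h(n) = A·(-1)^n.
Try constant particular solution x_p = K: K = -K - 3 ⇒ K = - \frac{3}{2}.
General: x(n) = A·(-1)^n - \frac{3}{2}.
Apply x(0) = -4: A - \frac{3}{2} = -4 ⇒ A = - \frac{5}{2}.
So x(n) = - \frac{5 \left(-1\right)^{n}}{2} - \frac{3}{2}.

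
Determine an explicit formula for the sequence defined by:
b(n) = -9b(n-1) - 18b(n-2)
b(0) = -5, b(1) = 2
Characteristic equation: x² + 9x + 18 = 0, which factors as (x - (-3))(x - (-6)) = 0.
Roots r₁ = -3, r₂ = -6 (distinct).
General solution: b(n) = A·(-3)^n + B·(-6)^n.
From b(0) = -5: A + B = -5.
From b(1) = 2: -3A - 6B = 2.
Solving: A = - \frac{28}{3}, B = \frac{13}{3}.
So b(n) = - \frac{28 \left(-3\right)^{n}}{3} + \frac{13 \left(-6\right)^{n}}{3}.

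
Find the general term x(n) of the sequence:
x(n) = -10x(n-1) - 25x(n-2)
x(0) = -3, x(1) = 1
Characteristic equation: x² + 10x + 25 = 0, which is (x - (-5))².
Repeated root r = -5.
General solution: x(n) = (A + Bn)·(-5)^n.
From x(0) = -3: A = -3.
From x(1) = 1: (A + B)·(-5) = 1 ⇒ B = \frac{14}{5}.
So x(n) = \left(\frac{14 n}{5} - 3\right) \cdot (-5)^n.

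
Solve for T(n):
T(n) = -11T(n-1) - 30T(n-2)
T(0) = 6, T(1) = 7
Characteristic equation: x² + 11x + 30 = 0, which factors as (x - (-6))(x - (-5)) = 0.
Roots r₁ = -6, r₂ = -5 (distinct).
General solution: T(n) = A·(-6)^n + B·(-5)^n.
From T(0) = 6: A + B = 6.
From T(1) = 7: -6A - 5B = 7.
Solving: A = -37, B = 43.
So T(n) = 43 \left(-5\right)^{n} - 37 \left(-6\right)^{n}.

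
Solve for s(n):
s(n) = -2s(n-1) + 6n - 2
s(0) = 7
First-order linear with linear forcing.
Homogeneous solution: s_h(n) = A·(-2)^n.
Try particular s_p(n) = pn + q. Substituting:
  pn + q = -2(p(n-1) + q) + 6n - 2.
Matching the n-coefficient: p = -2p + 6 ⇒ p = 2.
Matching constants: q = 2p - 2q - 2 ⇒ q = \frac{2}{3}.
General: s(n) = A·(-2)^n + 2 n + \frac{2}{3}.
Apply s(0) = 7: A + \frac{2}{3} = 7 ⇒ A = \frac{19}{3}.
So s(n) = \frac{19 \left(-2\right)^{n}}{3} + 2 n + \frac{2}{3}.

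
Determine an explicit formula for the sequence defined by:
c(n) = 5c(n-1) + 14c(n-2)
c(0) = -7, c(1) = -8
Characteristic equation: x² - 5x - 14 = 0, which factors as (x - (7))(x - (-2)) = 0.
Roots r₁ = 7, r₂ = -2 (distinct).
General solution: c(n) = A·(7)^n + B·(-2)^n.
From c(0) = -7: A + B = -7.
From c(1) = -8: 7A - 2B = -8.
Solving: A = - \frac{22}{9}, B = - \frac{41}{9}.
So c(n) = - \frac{41 \left(-2\right)^{n}}{9} - \frac{22 \cdot 7^{n}}{9}.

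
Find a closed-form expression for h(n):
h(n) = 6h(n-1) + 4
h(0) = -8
First-order linear non-homogeneous.
Homogeneous solution: h_h(n) = A·(6)^n.
Try constant particular solution h_p = K: K = 6K + 4 ⇒ K = - \frac{4}{5}.
General: h(n) = A·(6)^n - \frac{4}{5}.
Apply h(0) = -8: A - \frac{4}{5} = -8 ⇒ A = - \frac{36}{5}.
So h(n) = - \frac{36 \cdot 6^{n}}{5} - \frac{4}{5}.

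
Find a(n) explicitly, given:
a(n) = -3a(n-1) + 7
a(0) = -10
First-order linear non-homogeneous.
Homogeneous solution: a_h(n) = A·(-3)^n.
Try constant particular solution a_p = K: K = -3K + 7 ⇒ K = \frac{7}{4}.
General: a(n) = A·(-3)^n + \frac{7}{4}.
Apply a(0) = -10: A + \frac{7}{4} = -10 ⇒ A = - \frac{47}{4}.
So a(n) = \frac{7}{4} - \frac{47 \left(-3\right)^{n}}{4}.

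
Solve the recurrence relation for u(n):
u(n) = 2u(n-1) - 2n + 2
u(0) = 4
First-order linear with linear forcing.
Homogeneous solution: u_h(n) = A·(2)^n.
Try particular u_p(n) = pn + q. Substituting:
  pn + q = 2(p(n-1) + q) - 2n + 2.
Matching the n-coefficient: p = 2p - 2 ⇒ p = 2.
Matching constants: q = -2p + 2q + 2 ⇒ q = 2.
General: u(n) = A·(2)^n + 2 n + 2.
Apply u(0) = 4: A + 2 = 4 ⇒ A = 2.
So u(n) = 2 \cdot 2^{n} + 2 n + 2.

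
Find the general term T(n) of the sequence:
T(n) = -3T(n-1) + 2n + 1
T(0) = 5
First-order linear with linear forcing.
Homogeneous solution: T_h(n) = A·(-3)^n.
Try particular T_p(n) = pn + q. Substituting:
  pn + q = -3(p(n-1) + q) + 2n + 1.
Matching the n-coefficient: p = -3p + 2 ⇒ p = \frac{1}{2}.
Matching constants: q = 3p - 3q + 1 ⇒ q = \frac{5}{8}.
General: T(n) = A·(-3)^n + \frac{n}{2} + \frac{5}{8}.
Apply T(0) = 5: A + \frac{5}{8} = 5 ⇒ A = \frac{35}{8}.
So T(n) = \frac{35 \left(-3\right)^{n}}{8} + \frac{n}{2} + \frac{5}{8}.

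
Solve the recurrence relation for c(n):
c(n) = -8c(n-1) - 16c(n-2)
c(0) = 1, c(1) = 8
Characteristic equation: x² + 8x + 16 = 0, which is (x - (-4))².
Repeated root r = -4.
General solution: c(n) = (A + Bn)·(-4)^n.
From c(0) = 1: A = 1.
From c(1) = 8: (A + B)·(-4) = 8 ⇒ B = -3.
So c(n) = \left(1 - 3 n\right) \cdot (-4)^n.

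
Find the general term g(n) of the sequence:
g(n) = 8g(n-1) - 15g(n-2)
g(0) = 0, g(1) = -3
Characteristic equation: x² - 8x + 15 = 0, which factors as (x - (5))(x - (3)) = 0.
Roots r₁ = 5, r₂ = 3 (distinct).
General solution: g(n) = A·(5)^n + B·(3)^n.
From g(0) = 0: A + B = 0.
From g(1) = -3: 5A + 3B = -3.
Solving: A = - \frac{3}{2}, B = \frac{3}{2}.
So g(n) = \frac{3 \cdot 3^{n}}{2} - \frac{3 \cdot 5^{n}}{2}.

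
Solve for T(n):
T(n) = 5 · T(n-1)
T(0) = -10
Pure geometric recurrence with ratio 5.
By induction T(n) = T(0) · (5)^n = - 10 \cdot 5^{n}.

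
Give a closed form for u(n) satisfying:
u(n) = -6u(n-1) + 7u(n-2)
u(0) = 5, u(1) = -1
Characteristic equation: x² + 6x - 7 = 0, which factors as (x - (1))(x - (-7)) = 0.
Roots r₁ = 1, r₂ = -7 (distinct).
General solution: u(n) = A·(1)^n + B·(-7)^n.
From u(0) = 5: A + B = 5.
From u(1) = -1: A - 7B = -1.
Solving: A = \frac{17}{4}, B = \frac{3}{4}.
So u(n) = \frac{3 \left(-7\right)^{n}}{4} + \frac{17}{4}.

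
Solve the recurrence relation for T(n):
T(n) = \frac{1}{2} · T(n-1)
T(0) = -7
Pure geometric recurrence with ratio \frac{1}{2}.
By induction T(n) = T(0) · (\frac{1}{2})^n = - 7 \cdot 2^{- n}.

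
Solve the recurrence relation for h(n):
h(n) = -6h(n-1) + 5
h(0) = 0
First-order linear non-homogeneous.
Homogeneous solution: h_h(n) = A·(-6)^n.
Try constant particular solution h_p = K: K = -6K + 5 ⇒ K = \frac{5}{7}.
General: h(n) = A·(-6)^n + \frac{5}{7}.
Apply h(0) = 0: A + \frac{5}{7} = 0 ⇒ A = - \frac{5}{7}.
So h(n) = \frac{5}{7} - \frac{5 \left(-6\right)^{n}}{7}.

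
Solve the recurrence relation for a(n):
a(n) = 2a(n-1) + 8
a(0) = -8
First-order linear non-homogeneous.
Homogeneous solution: a_h(n) = A·(2)^n.
Try constant particular solution a_p = K: K = 2K + 8 ⇒ K = -8.
General: a(n) = A·(2)^n - 8.
Apply a(0) = -8: A - 8 = -8 ⇒ A = 0.
So a(n) = -8.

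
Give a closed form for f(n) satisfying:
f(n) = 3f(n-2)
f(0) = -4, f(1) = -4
Characteristic equation: x² - 3 = 0.
Discriminant Δ = (0)² + 4·(3) = 12.
Roots r₁,₂ = (0 ± √12)/2, so r₁ = \sqrt{3}, r₂ = - \sqrt{3}.
General solution: f(n) = A·r₁^n + B·r₂^n.
From the initial conditions, A + B = -4 and r₁A + r₂B = -4.
Since r₁ - r₂ = √12: A = (-4 - (-4)r₂)/√12 = -2 - \frac{2 \sqrt{3}}{3}, and B = -4 - A = -2 + \frac{2 \sqrt{3}}{3}.
So f(n) = \left(-2 - \frac{2 \sqrt{3}}{3}\right)\left(\sqrt{3}\right)^n + \left(-2 + \frac{2 \sqrt{3}}{3}\right)\left(- \sqrt{3}\right)^n.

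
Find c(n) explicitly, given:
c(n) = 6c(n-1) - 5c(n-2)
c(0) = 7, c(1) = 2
Characteristic equation: x² - 6x + 5 = 0, which factors as (x - (1))(x - (5)) = 0.
Roots r₁ = 1, r₂ = 5 (distinct).
General solution: c(n) = A·(1)^n + B·(5)^n.
From c(0) = 7: A + B = 7.
From c(1) = 2: A + 5B = 2.
Solving: A = \frac{33}{4}, B = - \frac{5}{4}.
So c(n) = \frac{33}{4} - \frac{5 \cdot 5^{n}}{4}.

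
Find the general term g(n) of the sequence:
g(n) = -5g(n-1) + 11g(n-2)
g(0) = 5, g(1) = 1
Characteristic equation: x² + 5x - 11 = 0.
Discriminant Δ = (-5)² + 4·(11) = 69.
Roots r₁,₂ = (-5 ± √69)/2, so r₁ = - \frac{5}{2} + \frac{\sqrt{69}}{2}, r₂ = - \frac{\sqrt{69}}{2} - \frac{5}{2}.
General solution: g(n) = A·r₁^n + B·r₂^n.
From the initial conditions, A + B = 5 and r₁A + r₂B = 1.
Since r₁ - r₂ = √69: A = (1 - (5)r₂)/√69 = \frac{9 \sqrt{69}}{46} + \frac{5}{2}, and B = 5 - A = \frac{5}{2} - \frac{9 \sqrt{69}}{46}.
So g(n) = \left(\frac{9 \sqrt{69}}{46} + \frac{5}{2}\right)\left(- \frac{5}{2} + \frac{\sqrt{69}}{2}\right)^n + \left(\frac{5}{2} - \frac{9 \sqrt{69}}{46}\right)\left(- \frac{\sqrt{69}}{2} - \frac{5}{2}\right)^n.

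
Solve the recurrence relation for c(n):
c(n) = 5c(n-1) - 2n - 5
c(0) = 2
First-order linear with linear forcing.
Homogeneous solution: c_h(n) = A·(5)^n.
Try particular c_p(n) = pn + q. Substituting:
  pn + q = 5(p(n-1) + q) - 2n - 5.
Matching the n-coefficient: p = 5p - 2 ⇒ p = \frac{1}{2}.
Matching constants: q = -5p + 5q - 5 ⇒ q = \frac{15}{8}.
General: c(n) = A·(5)^n + \frac{n}{2} + \frac{15}{8}.
Apply c(0) = 2: A + \frac{15}{8} = 2 ⇒ A = \frac{1}{8}.
So c(n) = \frac{5^{n}}{8} + \frac{n}{2} + \frac{15}{8}.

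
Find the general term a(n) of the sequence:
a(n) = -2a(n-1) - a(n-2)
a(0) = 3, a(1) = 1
Characteristic equation: x² + 2x + 1 = 0, which is (x - (-1))².
Repeated root r = -1.
General solution: a(n) = (A + Bn)·(-1)^n.
From a(0) = 3: A = 3.
From a(1) = 1: (A + B)·(-1) = 1 ⇒ B = -4.
So a(n) = \left(3 - 4 n\right) \cdot (-1)^n.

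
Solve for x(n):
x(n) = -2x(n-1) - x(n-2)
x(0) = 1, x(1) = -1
Characteristic equation: x² + 2x + 1 = 0, which is (x - (-1))².
Repeated root r = -1.
General solution: x(n) = (A + Bn)·(-1)^n.
From x(0) = 1: A = 1.
From x(1) = -1: (A + B)·(-1) = -1 ⇒ B = 0.
So x(n) = \left(1\right) \cdot (-1)^n.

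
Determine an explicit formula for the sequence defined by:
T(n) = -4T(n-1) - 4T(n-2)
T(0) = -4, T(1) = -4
Characteristic equation: x² + 4x + 4 = 0, which is (x - (-2))².
Repeated root r = -2.
General solution: T(n) = (A + Bn)·(-2)^n.
From T(0) = -4: A = -4.
From T(1) = -4: (A + B)·(-2) = -4 ⇒ B = 6.
So T(n) = \left(6 n - 4\right) \cdot (-2)^n.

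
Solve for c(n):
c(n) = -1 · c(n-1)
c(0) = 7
Pure geometric recurrence with ratio -1.
By induction c(n) = c(0) · (-1)^n = 7 \left(-1\right)^{n}.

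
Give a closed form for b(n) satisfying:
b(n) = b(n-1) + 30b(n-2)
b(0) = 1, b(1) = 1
Characteristic equation: x² - x - 30 = 0, which factors as (x - (-5))(x - (6)) = 0.
Roots r₁ = -5, r₂ = 6 (distinct).
General solution: b(n) = A·(-5)^n + B·(6)^n.
From b(0) = 1: A + B = 1.
From b(1) = 1: -5A + 6B = 1.
Solving: A = \frac{5}{11}, B = \frac{6}{11}.
So b(n) = \frac{5 \left(-5\right)^{n}}{11} + \frac{6 \cdot 6^{n}}{11}.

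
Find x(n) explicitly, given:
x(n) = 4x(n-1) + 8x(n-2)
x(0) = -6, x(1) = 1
Characteristic equation: x² - 4x - 8 = 0.
Discriminant Δ = (4)² + 4·(8) = 48.
Roots r₁,₂ = (4 ± √48)/2, so r₁ = 2 + 2 \sqrt{3}, r₂ = 2 - 2 \sqrt{3}.
General solution: x(n) = A·r₁^n + B·r₂^n.
From the initial conditions, A + B = -6 and r₁A + r₂B = 1.
Since r₁ - r₂ = √48: A = (1 - (-6)r₂)/√48 = -3 + \frac{13 \sqrt{3}}{12}, and B = -6 - A = -3 - \frac{13 \sqrt{3}}{12}.
So x(n) = \left(-3 + \frac{13 \sqrt{3}}{12}\right)\left(2 + 2 \sqrt{3}\right)^n + \left(-3 - \frac{13 \sqrt{3}}{12}\right)\left(2 - 2 \sqrt{3}\right)^n.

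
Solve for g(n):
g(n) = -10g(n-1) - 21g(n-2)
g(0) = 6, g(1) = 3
Characteristic equation: x² + 10x + 21 = 0, which factors as (x - (-3))(x - (-7)) = 0.
Roots r₁ = -3, r₂ = -7 (distinct).
General solution: g(n) = A·(-3)^n + B·(-7)^n.
From g(0) = 6: A + B = 6.
From g(1) = 3: -3A - 7B = 3.
Solving: A = \frac{45}{4}, B = - \frac{21}{4}.
So g(n) = \frac{45 \left(-3\right)^{n}}{4} - \frac{21 \left(-7\right)^{n}}{4}.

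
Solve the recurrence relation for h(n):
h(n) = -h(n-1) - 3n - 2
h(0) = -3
First-order linear with linear forcing.
Homogeneous solution: h_h(n) = A·(-1)^n.
Try particular h_p(n) = pn + q. Substituting:
  pn + q = -(p(n-1) + q) - 3n - 2.
Matching the n-coefficient: p = -p - 3 ⇒ p = - \frac{3}{2}.
Matching constants: q = p - q - 2 ⇒ q = - \frac{7}{4}.
General: h(n) = A·(-1)^n - \frac{3 n}{2} - \frac{7}{4}.
Apply h(0) = -3: A - \frac{7}{4} = -3 ⇒ A = - \frac{5}{4}.
So h(n) = - \frac{5 \left(-1\right)^{n}}{4} - \frac{3 n}{2} - \frac{7}{4}.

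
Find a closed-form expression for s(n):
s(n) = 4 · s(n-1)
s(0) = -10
Pure geometric recurrence with ratio 4.
By induction s(n) = s(0) · (4)^n = - 10 \cdot 4^{n}.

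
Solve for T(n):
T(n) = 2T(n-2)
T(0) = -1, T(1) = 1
Characteristic equation: x² - 2 = 0.
Discriminant Δ = (0)² + 4·(2) = 8.
Roots r₁,₂ = (0 ± √8)/2, so r₁ = \sqrt{2}, r₂ = - \sqrt{2}.
General solution: T(n) = A·r₁^n + B·r₂^n.
From the initial conditions, A + B = -1 and r₁A + r₂B = 1.
Since r₁ - r₂ = √8: A = (1 - (-1)r₂)/√8 = - \frac{1}{2} + \frac{\sqrt{2}}{4}, and B = -1 - A = - \frac{1}{2} - \frac{\sqrt{2}}{4}.
So T(n) = \left(- \frac{1}{2} + \frac{\sqrt{2}}{4}\right)\left(\sqrt{2}\right)^n + \left(- \frac{1}{2} - \frac{\sqrt{2}}{4}\right)\left(- \sqrt{2}\right)^n.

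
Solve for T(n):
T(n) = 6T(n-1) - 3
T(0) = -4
First-order linear non-homogeneous.
Homogeneous solution: T_h(n) = A·(6)^n.
Try constant particular solution T_p = K: K = 6K - 3 ⇒ K = \frac{3}{5}.
General: T(n) = A·(6)^n + \frac{3}{5}.
Apply T(0) = -4: A + \frac{3}{5} = -4 ⇒ A = - \frac{23}{5}.
So T(n) = \frac{3}{5} - \frac{23 \cdot 6^{n}}{5}.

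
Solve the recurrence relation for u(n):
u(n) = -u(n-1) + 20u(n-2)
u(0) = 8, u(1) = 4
Characteristic equation: x² + x - 20 = 0, which factors as (x - (-5))(x - (4)) = 0.
Roots r₁ = -5, r₂ = 4 (distinct).
General solution: u(n) = A·(-5)^n + B·(4)^n.
From u(0) = 8: A + B = 8.
From u(1) = 4: -5A + 4B = 4.
Solving: A = \frac{28}{9}, B = \frac{44}{9}.
So u(n) = \frac{28 \left(-5\right)^{n}}{9} + \frac{44 \cdot 4^{n}}{9}.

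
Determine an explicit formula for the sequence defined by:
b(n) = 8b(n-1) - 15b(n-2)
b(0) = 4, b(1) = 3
Characteristic equation: x² - 8x + 15 = 0, which factors as (x - (5))(x - (3)) = 0.
Roots r₁ = 5, r₂ = 3 (distinct).
General solution: b(n) = A·(5)^n + B·(3)^n.
From b(0) = 4: A + B = 4.
From b(1) = 3: 5A + 3B = 3.
Solving: A = - \frac{9}{2}, B = \frac{17}{2}.
So b(n) = \frac{17 \cdot 3^{n}}{2} - \frac{9 \cdot 5^{n}}{2}.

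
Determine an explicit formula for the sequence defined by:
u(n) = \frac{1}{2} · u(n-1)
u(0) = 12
Pure geometric recurrence with ratio \frac{1}{2}.
By induction u(n) = u(0) · (\frac{1}{2})^n = 12 \cdot 2^{- n}.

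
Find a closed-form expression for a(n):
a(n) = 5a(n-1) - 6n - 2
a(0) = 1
First-order linear with linear forcing.
Homogeneous solution: a_h(n) = A·(5)^n.
Try particular a_p(n) = pn + q. Substituting:
  pn + q = 5(p(n-1) + q) - 6n - 2.
Matching the n-coefficient: p = 5p - 6 ⇒ p = \frac{3}{2}.
Matching constants: q = -5p + 5q - 2 ⇒ q = \frac{19}{8}.
General: a(n) = A·(5)^n + \frac{3 n}{2} + \frac{19}{8}.
Apply a(0) = 1: A + \frac{19}{8} = 1 ⇒ A = - \frac{11}{8}.
So a(n) = - \frac{11 \cdot 5^{n}}{8} + \frac{3 n}{2} + \frac{19}{8}.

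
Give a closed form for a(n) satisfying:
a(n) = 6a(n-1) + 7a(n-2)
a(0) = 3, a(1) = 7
Characteristic equation: x² - 6x - 7 = 0, which factors as (x - (7))(x - (-1)) = 0.
Roots r₁ = 7, r₂ = -1 (distinct).
General solution: a(n) = A·(7)^n + B·(-1)^n.
From a(0) = 3: A + B = 3.
From a(1) = 7: 7A - B = 7.
Solving: A = \frac{5}{4}, B = \frac{7}{4}.
So a(n) = \frac{7 \left(-1\right)^{n}}{4} + \frac{5 \cdot 7^{n}}{4}.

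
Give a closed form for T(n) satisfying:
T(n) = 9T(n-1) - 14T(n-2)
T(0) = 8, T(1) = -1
Characteristic equation: x² - 9x + 14 = 0, which factors as (x - (2))(x - (7)) = 0.
Roots r₁ = 2, r₂ = 7 (distinct).
General solution: T(n) = A·(2)^n + B·(7)^n.
From T(0) = 8: A + B = 8.
From T(1) = -1: 2A + 7B = -1.
Solving: A = \frac{57}{5}, B = - \frac{17}{5}.
So T(n) = \frac{57 \cdot 2^{n}}{5} - \frac{17 \cdot 7^{n}}{5}.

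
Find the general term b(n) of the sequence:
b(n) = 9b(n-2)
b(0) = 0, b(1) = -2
Characteristic equation: x² - 9 = 0, which factors as (x - (3))(x - (-3)) = 0.
Roots r₁ = 3, r₂ = -3 (distinct).
General solution: b(n) = A·(3)^n + B·(-3)^n.
From b(0) = 0: A + B = 0.
From b(1) = -2: 3A - 3B = -2.
Solving: A = - \frac{1}{3}, B = \frac{1}{3}.
So b(n) = \frac{\left(-3\right)^{n}}{3} - \frac{3^{n}}{3}.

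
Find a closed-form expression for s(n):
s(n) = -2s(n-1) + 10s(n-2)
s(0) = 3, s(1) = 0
Characteristic equation: x² + 2x - 10 = 0.
Discriminant Δ = (-2)² + 4·(10) = 44.
Roots r₁,₂ = (-2 ± √44)/2, so r₁ = -1 + \sqrt{11}, r₂ = - \sqrt{11} - 1.
General solution: s(n) = A·r₁^n + B·r₂^n.
From the initial conditions, A + B = 3 and r₁A + r₂B = 0.
Since r₁ - r₂ = √44: A = (0 - (3)r₂)/√44 = \frac{3 \sqrt{11}}{22} + \frac{3}{2}, and B = 3 - A = \frac{3}{2} - \frac{3 \sqrt{11}}{22}.
So s(n) = \left(\frac{3 \sqrt{11}}{22} + \frac{3}{2}\right)\left(-1 + \sqrt{11}\right)^n + \left(\frac{3}{2} - \frac{3 \sqrt{11}}{22}\right)\left(- \sqrt{11} - 1\right)^n.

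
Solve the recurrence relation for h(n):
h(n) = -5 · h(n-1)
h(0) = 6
Pure geometric recurrence with ratio -5.
By induction h(n) = h(0) · (-5)^n = 6 \left(-5\right)^{n}.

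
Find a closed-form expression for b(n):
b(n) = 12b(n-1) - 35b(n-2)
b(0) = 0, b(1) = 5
Characteristic equation: x² - 12x + 35 = 0, which factors as (x - (7))(x - (5)) = 0.
Roots r₁ = 7, r₂ = 5 (distinct).
General solution: b(n) = A·(7)^n + B·(5)^n.
From b(0) = 0: A + B = 0.
From b(1) = 5: 7A + 5B = 5.
Solving: A = \frac{5}{2}, B = - \frac{5}{2}.
So b(n) = - \frac{5 \cdot 5^{n}}{2} + \frac{5 \cdot 7^{n}}{2}.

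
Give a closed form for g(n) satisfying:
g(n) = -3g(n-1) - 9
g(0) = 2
First-order linear non-homogeneous.
Homogeneous solution: g_h(n) = A·(-3)^n.
Try constant particular solution g_p = K: K = -3K - 9 ⇒ K = - \frac{9}{4}.
General: g(n) = A·(-3)^n - \frac{9}{4}.
Apply g(0) = 2: A - \frac{9}{4} = 2 ⇒ A = \frac{17}{4}.
So g(n) = \frac{17 \left(-3\right)^{n}}{4} - \frac{9}{4}.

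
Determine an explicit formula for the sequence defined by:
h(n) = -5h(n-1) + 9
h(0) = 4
First-order linear non-homogeneous.
Homogeneous solution: h_h(n) = A·(-5)^n.
Try constant particular solution h_p = K: K = -5K + 9 ⇒ K = \frac{3}{2}.
General: h(n) = A·(-5)^n + \frac{3}{2}.
Apply h(0) = 4: A + \frac{3}{2} = 4 ⇒ A = \frac{5}{2}.
So h(n) = \frac{5 \left(-5\right)^{n}}{2} + \frac{3}{2}.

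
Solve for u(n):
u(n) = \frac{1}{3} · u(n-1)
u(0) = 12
Pure geometric recurrence with ratio \frac{1}{3}.
By induction u(n) = u(0) · (\frac{1}{3})^n = 12 \cdot 3^{- n}.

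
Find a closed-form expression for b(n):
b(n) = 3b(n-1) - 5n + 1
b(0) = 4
First-order linear with linear forcing.
Homogeneous solution: b_h(n) = A·(3)^n.
Try particular b_p(n) = pn + q. Substituting:
  pn + q = 3(p(n-1) + q) - 5n + 1.
Matching the n-coefficient: p = 3p - 5 ⇒ p = \frac{5}{2}.
Matching constants: q = -3p + 3q + 1 ⇒ q = \frac{13}{4}.
General: b(n) = A·(3)^n + \frac{5 n}{2} + \frac{13}{4}.
Apply b(0) = 4: A + \frac{13}{4} = 4 ⇒ A = \frac{3}{4}.
So b(n) = \frac{3 \cdot 3^{n}}{4} + \frac{5 n}{2} + \frac{13}{4}.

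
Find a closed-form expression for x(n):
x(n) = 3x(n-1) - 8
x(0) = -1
First-order linear non-homogeneous.
Homogeneous solution: x_h(n) = A·(3)^n.
Try constant particular solution x_p = K: K = 3K - 8 ⇒ K = 4.
General: x(n) = A·(3)^n + 4.
Apply x(0) = -1: A + 4 = -1 ⇒ A = -5.
So x(n) = 4 - 5 \cdot 3^{n}.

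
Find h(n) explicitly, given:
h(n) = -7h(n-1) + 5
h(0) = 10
First-order linear non-homogeneous.
Homogeneous solution: h_h(n) = A·(-7)^n.
Try constant particular solution h_p = K: K = -7K + 5 ⇒ K = \frac{5}{8}.
General: h(n) = A·(-7)^n + \frac{5}{8}.
Apply h(0) = 10: A + \frac{5}{8} = 10 ⇒ A = \frac{75}{8}.
So h(n) = \frac{75 \left(-7\right)^{n}}{8} + \frac{5}{8}.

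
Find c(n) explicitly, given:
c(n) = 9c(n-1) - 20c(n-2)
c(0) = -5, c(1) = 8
Characteristic equation: x² - 9x + 20 = 0, which factors as (x - (5))(x - (4)) = 0.
Roots r₁ = 5, r₂ = 4 (distinct).
General solution: c(n) = A·(5)^n + B·(4)^n.
From c(0) = -5: A + B = -5.
From c(1) = 8: 5A + 4B = 8.
Solving: A = 28, B = -33.
So c(n) = - 33 \cdot 4^{n} + 28 \cdot 5^{n}.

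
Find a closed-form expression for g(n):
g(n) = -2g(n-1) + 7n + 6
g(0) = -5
First-order linear with linear forcing.
Homogeneous solution: g_h(n) = A·(-2)^n.
Try particular g_p(n) = pn + q. Substituting:
  pn + q = -2(p(n-1) + q) + 7n + 6.
Matching the n-coefficient: p = -2p + 7 ⇒ p = \frac{7}{3}.
Matching constants: q = 2p - 2q + 6 ⇒ q = \frac{32}{9}.
General: g(n) = A·(-2)^n + \frac{7 n}{3} + \frac{32}{9}.
Apply g(0) = -5: A + \frac{32}{9} = -5 ⇒ A = - \frac{77}{9}.
So g(n) = - \frac{77 \left(-2\right)^{n}}{9} + \frac{7 n}{3} + \frac{32}{9}.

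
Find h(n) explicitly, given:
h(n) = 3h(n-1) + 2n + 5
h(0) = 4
First-order linear with linear forcing.
Homogeneous solution: h_h(n) = A·(3)^n.
Try particular h_p(n) = pn + q. Substituting:
  pn + q = 3(p(n-1) + q) + 2n + 5.
Matching the n-coefficient: p = 3p + 2 ⇒ p = -1.
Matching constants: q = -3p + 3q + 5 ⇒ q = -4.
General: h(n) = A·(3)^n - n - 4.
Apply h(0) = 4: A - 4 = 4 ⇒ A = 8.
So h(n) = 8 \cdot 3^{n} - n - 4.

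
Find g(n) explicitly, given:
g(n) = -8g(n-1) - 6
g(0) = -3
First-order linear non-homogeneous.
Homogeneous solution: g_h(n) = A·(-8)^n.
Try constant particular solution g_p = K: K = -8K - 6 ⇒ K = - \frac{2}{3}.
General: g(n) = A·(-8)^n - \frac{2}{3}.
Apply g(0) = -3: A - \frac{2}{3} = -3 ⇒ A = - \frac{7}{3}.
So g(n) = - \frac{7 \left(-8\right)^{n}}{3} - \frac{2}{3}.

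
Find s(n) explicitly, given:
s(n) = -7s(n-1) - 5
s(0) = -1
First-order linear non-homogeneous.
Homogeneous solution: s_h(n) = A·(-7)^n.
Try constant particular solution s_p = K: K = -7K - 5 ⇒ K = - \frac{5}{8}.
General: s(n) = A·(-7)^n - \frac{5}{8}.
Apply s(0) = -1: A - \frac{5}{8} = -1 ⇒ A = - \frac{3}{8}.
So s(n) = - \frac{3 \left(-7\right)^{n}}{8} - \frac{5}{8}.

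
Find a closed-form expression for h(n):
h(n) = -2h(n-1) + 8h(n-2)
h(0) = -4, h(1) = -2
Characteristic equation: x² + 2x - 8 = 0, which factors as (x - (2))(x - (-4)) = 0.
Roots r₁ = 2, r₂ = -4 (distinct).
General solution: h(n) = A·(2)^n + B·(-4)^n.
From h(0) = -4: A + B = -4.
From h(1) = -2: 2A - 4B = -2.
Solving: A = -3, B = -1.
So h(n) = - \left(-4\right)^{n} - 3 \cdot 2^{n}.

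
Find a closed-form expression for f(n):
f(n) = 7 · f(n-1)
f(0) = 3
Pure geometric recurrence with ratio 7.
By induction f(n) = f(0) · (7)^n = 3 \cdot 7^{n}.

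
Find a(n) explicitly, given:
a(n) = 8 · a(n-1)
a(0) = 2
Pure geometric recurrence with ratio 8.
By induction a(n) = a(0) · (8)^n = 2 \cdot 8^{n}.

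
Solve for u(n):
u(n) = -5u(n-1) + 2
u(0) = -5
First-order linear non-homogeneous.
Homogeneous solution: u_h(n) = A·(-5)^n.
Try constant particular solution u_p = K: K = -5K + 2 ⇒ K = \frac{1}{3}.
General: u(n) = A·(-5)^n + \frac{1}{3}.
Apply u(0) = -5: A + \frac{1}{3} = -5 ⇒ A = - \frac{16}{3}.
So u(n) = \frac{1}{3} - \frac{16 \left(-5\right)^{n}}{3}.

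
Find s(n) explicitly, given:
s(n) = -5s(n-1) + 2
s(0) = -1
First-order linear non-homogeneous.
Homogeneous solution: s_h(n) = A·(-5)^n.
Try constant particular solution s_p = K: K = -5K + 2 ⇒ K = \frac{1}{3}.
General: s(n) = A·(-5)^n + \frac{1}{3}.
Apply s(0) = -1: A + \frac{1}{3} = -1 ⇒ A = - \frac{4}{3}.
So s(n) = \frac{1}{3} - \frac{4 \left(-5\right)^{n}}{3}.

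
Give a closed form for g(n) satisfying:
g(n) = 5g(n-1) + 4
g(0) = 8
First-order linear non-homogeneous.
Homogeneous solution: g_h(n) = A·(5)^n.
Try constant particular solution g_p = K: K = 5K + 4 ⇒ K = -1.
General: g(n) = A·(5)^n - 1.
Apply g(0) = 8: A - 1 = 8 ⇒ A = 9.
So g(n) = 9 \cdot 5^{n} - 1.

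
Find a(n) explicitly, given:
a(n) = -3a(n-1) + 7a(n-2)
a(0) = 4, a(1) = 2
Characteristic equation: x² + 3x - 7 = 0.
Discriminant Δ = (-3)² + 4·(7) = 37.
Roots r₁,₂ = (-3 ± √37)/2, so r₁ = - \frac{3}{2} + \frac{\sqrt{37}}{2}, r₂ = - \frac{\sqrt{37}}{2} - \frac{3}{2}.
General solution: a(n) = A·r₁^n + B·r₂^n.
From the initial conditions, A + B = 4 and r₁A + r₂B = 2.
Since r₁ - r₂ = √37: A = (2 - (4)r₂)/√37 = \frac{8 \sqrt{37}}{37} + 2, and B = 4 - A = 2 - \frac{8 \sqrt{37}}{37}.
So a(n) = \left(\frac{8 \sqrt{37}}{37} + 2\right)\left(- \frac{3}{2} + \frac{\sqrt{37}}{2}\right)^n + \left(2 - \frac{8 \sqrt{37}}{37}\right)\left(- \frac{\sqrt{37}}{2} - \frac{3}{2}\right)^n.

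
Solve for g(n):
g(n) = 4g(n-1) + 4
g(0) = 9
First-order linear non-homogeneous.
Homogeneous solution: g_h(n) = A·(4)^n.
Try constant particular solution g_p = K: K = 4K + 4 ⇒ K = - \frac{4}{3}.
General: g(n) = A·(4)^n - \frac{4}{3}.
Apply g(0) = 9: A - \frac{4}{3} = 9 ⇒ A = \frac{31}{3}.
So g(n) = \frac{31 \cdot 4^{n}}{3} - \frac{4}{3}.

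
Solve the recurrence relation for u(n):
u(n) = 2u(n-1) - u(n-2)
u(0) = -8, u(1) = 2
Characteristic equation: x² - 2x + 1 = 0, which is (x - (1))².
Repeated root r = 1.
General solution: u(n) = (A + Bn)·(1)^n.
From u(0) = -8: A = -8.
From u(1) = 2: (A + B)·(1) = 2 ⇒ B = 10.
So u(n) = \left(10 n - 8\right) \cdot (1)^n.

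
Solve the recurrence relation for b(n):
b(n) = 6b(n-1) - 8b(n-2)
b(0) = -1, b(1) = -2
Characteristic equation: x² - 6x + 8 = 0, which factors as (x - (4))(x - (2)) = 0.
Roots r₁ = 4, r₂ = 2 (distinct).
General solution: b(n) = A·(4)^n + B·(2)^n.
From b(0) = -1: A + B = -1.
From b(1) = -2: 4A + 2B = -2.
Solving: A = 0, B = -1.
So b(n) = - 2^{n}.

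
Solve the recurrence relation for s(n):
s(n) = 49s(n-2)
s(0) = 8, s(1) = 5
Characteristic equation: x² - 49 = 0, which factors as (x - (7))(x - (-7)) = 0.
Roots r₁ = 7, r₂ = -7 (distinct).
General solution: s(n) = A·(7)^n + B·(-7)^n.
From s(0) = 8: A + B = 8.
From s(1) = 5: 7A - 7B = 5.
Solving: A = \frac{61}{14}, B = \frac{51}{14}.
So s(n) = \frac{51 \left(-7\right)^{n}}{14} + \frac{61 \cdot 7^{n}}{14}.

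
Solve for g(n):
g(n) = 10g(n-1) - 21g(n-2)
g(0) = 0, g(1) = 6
Characteristic equation: x² - 10x + 21 = 0, which factors as (x - (7))(x - (3)) = 0.
Roots r₁ = 7, r₂ = 3 (distinct).
General solution: g(n) = A·(7)^n + B·(3)^n.
From g(0) = 0: A + B = 0.
From g(1) = 6: 7A + 3B = 6.
Solving: A = \frac{3}{2}, B = - \frac{3}{2}.
So g(n) = - \frac{3 \cdot 3^{n}}{2} + \frac{3 \cdot 7^{n}}{2}.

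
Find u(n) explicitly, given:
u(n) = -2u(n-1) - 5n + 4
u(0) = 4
First-order linear with linear forcing.
Homogeneous solution: u_h(n) = A·(-2)^n.
Try particular u_p(n) = pn + q. Substituting:
  pn + q = -2(p(n-1) + q) - 5n + 4.
Matching the n-coefficient: p = -2p - 5 ⇒ p = - \frac{5}{3}.
Matching constants: q = 2p - 2q + 4 ⇒ q = \frac{2}{9}.
General: u(n) = A·(-2)^n - \frac{5 n}{3} + \frac{2}{9}.
Apply u(0) = 4: A + \frac{2}{9} = 4 ⇒ A = \frac{34}{9}.
So u(n) = \frac{34 \left(-2\right)^{n}}{9} - \frac{5 n}{3} + \frac{2}{9}.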